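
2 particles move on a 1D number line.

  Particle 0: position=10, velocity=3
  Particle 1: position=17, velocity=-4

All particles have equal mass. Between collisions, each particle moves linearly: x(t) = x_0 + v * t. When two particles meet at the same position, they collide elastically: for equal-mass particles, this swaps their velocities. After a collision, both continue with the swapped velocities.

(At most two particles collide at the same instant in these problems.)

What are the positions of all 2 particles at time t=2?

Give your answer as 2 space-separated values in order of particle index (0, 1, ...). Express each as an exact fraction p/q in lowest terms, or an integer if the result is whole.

Collision at t=1: particles 0 and 1 swap velocities; positions: p0=13 p1=13; velocities now: v0=-4 v1=3
Advance to t=2 (no further collisions before then); velocities: v0=-4 v1=3; positions = 9 16

Answer: 9 16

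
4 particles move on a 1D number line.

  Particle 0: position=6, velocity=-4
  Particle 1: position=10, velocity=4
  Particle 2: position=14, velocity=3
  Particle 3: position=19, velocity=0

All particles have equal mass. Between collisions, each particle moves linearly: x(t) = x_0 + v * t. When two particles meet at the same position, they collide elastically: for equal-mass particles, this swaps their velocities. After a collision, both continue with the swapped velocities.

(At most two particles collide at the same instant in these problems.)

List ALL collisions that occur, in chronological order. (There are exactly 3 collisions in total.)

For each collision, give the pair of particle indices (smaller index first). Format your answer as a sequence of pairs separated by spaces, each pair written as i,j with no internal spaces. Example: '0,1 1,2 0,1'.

Collision at t=5/3: particles 2 and 3 swap velocities; positions: p0=-2/3 p1=50/3 p2=19 p3=19; velocities now: v0=-4 v1=4 v2=0 v3=3
Collision at t=9/4: particles 1 and 2 swap velocities; positions: p0=-3 p1=19 p2=19 p3=83/4; velocities now: v0=-4 v1=0 v2=4 v3=3
Collision at t=4: particles 2 and 3 swap velocities; positions: p0=-10 p1=19 p2=26 p3=26; velocities now: v0=-4 v1=0 v2=3 v3=4

Answer: 2,3 1,2 2,3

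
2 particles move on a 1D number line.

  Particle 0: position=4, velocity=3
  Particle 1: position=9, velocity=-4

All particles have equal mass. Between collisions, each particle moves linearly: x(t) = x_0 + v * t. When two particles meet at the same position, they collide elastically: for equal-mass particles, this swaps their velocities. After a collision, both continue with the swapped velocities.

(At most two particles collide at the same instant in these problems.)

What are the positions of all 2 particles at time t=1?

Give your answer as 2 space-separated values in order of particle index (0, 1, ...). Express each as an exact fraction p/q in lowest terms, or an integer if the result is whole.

Answer: 5 7

Derivation:
Collision at t=5/7: particles 0 and 1 swap velocities; positions: p0=43/7 p1=43/7; velocities now: v0=-4 v1=3
Advance to t=1 (no further collisions before then); velocities: v0=-4 v1=3; positions = 5 7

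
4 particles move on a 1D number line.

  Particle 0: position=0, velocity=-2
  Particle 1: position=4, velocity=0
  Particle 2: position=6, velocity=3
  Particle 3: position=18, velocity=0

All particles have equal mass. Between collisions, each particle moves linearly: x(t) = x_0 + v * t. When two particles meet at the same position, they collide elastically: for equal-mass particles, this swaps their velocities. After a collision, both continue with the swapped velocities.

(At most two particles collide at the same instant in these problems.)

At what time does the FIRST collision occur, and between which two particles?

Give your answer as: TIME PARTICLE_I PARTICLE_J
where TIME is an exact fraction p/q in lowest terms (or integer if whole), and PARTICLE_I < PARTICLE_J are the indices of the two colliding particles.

Pair (0,1): pos 0,4 vel -2,0 -> not approaching (rel speed -2 <= 0)
Pair (1,2): pos 4,6 vel 0,3 -> not approaching (rel speed -3 <= 0)
Pair (2,3): pos 6,18 vel 3,0 -> gap=12, closing at 3/unit, collide at t=4
Earliest collision: t=4 between 2 and 3

Answer: 4 2 3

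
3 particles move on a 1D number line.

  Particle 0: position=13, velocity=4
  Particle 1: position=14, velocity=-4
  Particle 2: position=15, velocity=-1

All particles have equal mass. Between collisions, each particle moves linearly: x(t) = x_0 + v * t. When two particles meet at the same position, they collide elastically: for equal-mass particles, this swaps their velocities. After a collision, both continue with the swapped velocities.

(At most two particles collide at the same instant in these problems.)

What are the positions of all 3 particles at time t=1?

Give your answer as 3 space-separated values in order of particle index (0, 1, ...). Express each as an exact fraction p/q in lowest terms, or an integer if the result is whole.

Answer: 10 14 17

Derivation:
Collision at t=1/8: particles 0 and 1 swap velocities; positions: p0=27/2 p1=27/2 p2=119/8; velocities now: v0=-4 v1=4 v2=-1
Collision at t=2/5: particles 1 and 2 swap velocities; positions: p0=62/5 p1=73/5 p2=73/5; velocities now: v0=-4 v1=-1 v2=4
Advance to t=1 (no further collisions before then); velocities: v0=-4 v1=-1 v2=4; positions = 10 14 17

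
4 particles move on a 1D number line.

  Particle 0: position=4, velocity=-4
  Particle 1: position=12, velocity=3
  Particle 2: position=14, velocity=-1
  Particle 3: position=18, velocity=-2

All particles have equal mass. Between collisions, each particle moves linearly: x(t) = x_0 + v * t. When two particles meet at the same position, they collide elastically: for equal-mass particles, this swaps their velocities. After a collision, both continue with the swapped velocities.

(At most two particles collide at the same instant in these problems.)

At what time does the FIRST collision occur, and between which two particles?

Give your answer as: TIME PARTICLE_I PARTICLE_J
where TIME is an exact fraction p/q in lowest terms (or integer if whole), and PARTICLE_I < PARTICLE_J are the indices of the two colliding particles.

Pair (0,1): pos 4,12 vel -4,3 -> not approaching (rel speed -7 <= 0)
Pair (1,2): pos 12,14 vel 3,-1 -> gap=2, closing at 4/unit, collide at t=1/2
Pair (2,3): pos 14,18 vel -1,-2 -> gap=4, closing at 1/unit, collide at t=4
Earliest collision: t=1/2 between 1 and 2

Answer: 1/2 1 2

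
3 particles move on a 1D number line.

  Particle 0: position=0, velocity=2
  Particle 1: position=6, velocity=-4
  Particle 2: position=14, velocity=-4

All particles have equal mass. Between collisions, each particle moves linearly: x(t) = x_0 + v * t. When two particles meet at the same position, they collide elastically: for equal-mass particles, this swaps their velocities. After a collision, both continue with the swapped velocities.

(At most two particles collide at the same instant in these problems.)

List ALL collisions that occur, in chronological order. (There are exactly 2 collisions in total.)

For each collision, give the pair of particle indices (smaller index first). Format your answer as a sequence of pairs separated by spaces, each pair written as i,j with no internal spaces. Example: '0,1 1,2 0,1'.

Collision at t=1: particles 0 and 1 swap velocities; positions: p0=2 p1=2 p2=10; velocities now: v0=-4 v1=2 v2=-4
Collision at t=7/3: particles 1 and 2 swap velocities; positions: p0=-10/3 p1=14/3 p2=14/3; velocities now: v0=-4 v1=-4 v2=2

Answer: 0,1 1,2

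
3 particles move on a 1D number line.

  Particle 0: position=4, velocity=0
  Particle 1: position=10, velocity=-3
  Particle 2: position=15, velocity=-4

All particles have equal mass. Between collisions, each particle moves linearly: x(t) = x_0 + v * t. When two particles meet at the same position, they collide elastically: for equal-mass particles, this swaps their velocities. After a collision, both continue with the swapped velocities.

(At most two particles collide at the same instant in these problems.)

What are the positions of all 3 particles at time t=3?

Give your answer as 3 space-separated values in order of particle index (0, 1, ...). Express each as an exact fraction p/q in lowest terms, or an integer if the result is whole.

Collision at t=2: particles 0 and 1 swap velocities; positions: p0=4 p1=4 p2=7; velocities now: v0=-3 v1=0 v2=-4
Collision at t=11/4: particles 1 and 2 swap velocities; positions: p0=7/4 p1=4 p2=4; velocities now: v0=-3 v1=-4 v2=0
Advance to t=3 (no further collisions before then); velocities: v0=-3 v1=-4 v2=0; positions = 1 3 4

Answer: 1 3 4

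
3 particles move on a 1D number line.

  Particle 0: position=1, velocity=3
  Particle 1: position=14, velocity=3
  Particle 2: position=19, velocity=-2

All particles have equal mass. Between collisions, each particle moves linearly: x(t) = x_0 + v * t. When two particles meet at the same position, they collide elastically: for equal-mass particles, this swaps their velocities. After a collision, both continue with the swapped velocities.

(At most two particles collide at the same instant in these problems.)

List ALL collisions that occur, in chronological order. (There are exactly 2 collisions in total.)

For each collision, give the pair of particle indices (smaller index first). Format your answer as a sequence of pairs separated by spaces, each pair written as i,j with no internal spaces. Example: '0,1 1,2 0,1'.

Answer: 1,2 0,1

Derivation:
Collision at t=1: particles 1 and 2 swap velocities; positions: p0=4 p1=17 p2=17; velocities now: v0=3 v1=-2 v2=3
Collision at t=18/5: particles 0 and 1 swap velocities; positions: p0=59/5 p1=59/5 p2=124/5; velocities now: v0=-2 v1=3 v2=3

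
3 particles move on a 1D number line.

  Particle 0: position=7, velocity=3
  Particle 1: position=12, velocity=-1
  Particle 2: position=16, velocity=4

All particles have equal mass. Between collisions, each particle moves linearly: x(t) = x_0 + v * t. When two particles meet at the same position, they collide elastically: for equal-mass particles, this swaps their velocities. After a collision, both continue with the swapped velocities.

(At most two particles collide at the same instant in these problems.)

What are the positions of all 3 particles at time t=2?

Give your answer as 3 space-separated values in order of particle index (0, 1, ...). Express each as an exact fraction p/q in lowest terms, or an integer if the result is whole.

Answer: 10 13 24

Derivation:
Collision at t=5/4: particles 0 and 1 swap velocities; positions: p0=43/4 p1=43/4 p2=21; velocities now: v0=-1 v1=3 v2=4
Advance to t=2 (no further collisions before then); velocities: v0=-1 v1=3 v2=4; positions = 10 13 24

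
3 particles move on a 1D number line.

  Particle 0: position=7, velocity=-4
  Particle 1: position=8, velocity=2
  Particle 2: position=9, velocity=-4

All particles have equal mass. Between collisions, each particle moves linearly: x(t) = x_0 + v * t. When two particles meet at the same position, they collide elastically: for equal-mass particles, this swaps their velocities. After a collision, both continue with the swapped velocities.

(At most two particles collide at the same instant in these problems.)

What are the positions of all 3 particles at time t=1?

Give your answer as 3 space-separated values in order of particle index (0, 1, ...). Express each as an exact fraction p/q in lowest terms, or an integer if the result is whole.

Answer: 3 5 10

Derivation:
Collision at t=1/6: particles 1 and 2 swap velocities; positions: p0=19/3 p1=25/3 p2=25/3; velocities now: v0=-4 v1=-4 v2=2
Advance to t=1 (no further collisions before then); velocities: v0=-4 v1=-4 v2=2; positions = 3 5 10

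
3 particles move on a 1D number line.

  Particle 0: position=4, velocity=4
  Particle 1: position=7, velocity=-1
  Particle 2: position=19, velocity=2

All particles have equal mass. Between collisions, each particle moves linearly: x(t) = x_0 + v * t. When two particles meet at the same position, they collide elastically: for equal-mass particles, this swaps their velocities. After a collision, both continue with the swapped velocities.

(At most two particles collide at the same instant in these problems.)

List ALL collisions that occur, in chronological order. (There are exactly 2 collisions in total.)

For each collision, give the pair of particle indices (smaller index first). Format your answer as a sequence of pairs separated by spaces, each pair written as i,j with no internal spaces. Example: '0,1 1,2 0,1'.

Collision at t=3/5: particles 0 and 1 swap velocities; positions: p0=32/5 p1=32/5 p2=101/5; velocities now: v0=-1 v1=4 v2=2
Collision at t=15/2: particles 1 and 2 swap velocities; positions: p0=-1/2 p1=34 p2=34; velocities now: v0=-1 v1=2 v2=4

Answer: 0,1 1,2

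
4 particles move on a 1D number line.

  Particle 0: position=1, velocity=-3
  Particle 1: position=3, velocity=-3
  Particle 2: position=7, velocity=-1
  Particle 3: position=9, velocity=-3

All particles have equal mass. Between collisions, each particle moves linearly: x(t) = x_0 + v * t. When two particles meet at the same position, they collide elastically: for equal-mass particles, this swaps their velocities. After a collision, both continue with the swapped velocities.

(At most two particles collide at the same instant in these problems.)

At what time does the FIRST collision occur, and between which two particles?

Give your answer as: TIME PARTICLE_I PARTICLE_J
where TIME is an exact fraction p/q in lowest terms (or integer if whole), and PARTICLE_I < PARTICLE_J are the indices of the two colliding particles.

Pair (0,1): pos 1,3 vel -3,-3 -> not approaching (rel speed 0 <= 0)
Pair (1,2): pos 3,7 vel -3,-1 -> not approaching (rel speed -2 <= 0)
Pair (2,3): pos 7,9 vel -1,-3 -> gap=2, closing at 2/unit, collide at t=1
Earliest collision: t=1 between 2 and 3

Answer: 1 2 3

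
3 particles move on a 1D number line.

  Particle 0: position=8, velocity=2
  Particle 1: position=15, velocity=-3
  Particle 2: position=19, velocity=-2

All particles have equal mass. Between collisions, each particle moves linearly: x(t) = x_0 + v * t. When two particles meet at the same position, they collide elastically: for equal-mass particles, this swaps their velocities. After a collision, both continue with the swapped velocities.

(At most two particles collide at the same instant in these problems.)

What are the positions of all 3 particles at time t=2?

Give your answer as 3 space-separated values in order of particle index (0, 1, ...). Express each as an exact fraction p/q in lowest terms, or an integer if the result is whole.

Collision at t=7/5: particles 0 and 1 swap velocities; positions: p0=54/5 p1=54/5 p2=81/5; velocities now: v0=-3 v1=2 v2=-2
Advance to t=2 (no further collisions before then); velocities: v0=-3 v1=2 v2=-2; positions = 9 12 15

Answer: 9 12 15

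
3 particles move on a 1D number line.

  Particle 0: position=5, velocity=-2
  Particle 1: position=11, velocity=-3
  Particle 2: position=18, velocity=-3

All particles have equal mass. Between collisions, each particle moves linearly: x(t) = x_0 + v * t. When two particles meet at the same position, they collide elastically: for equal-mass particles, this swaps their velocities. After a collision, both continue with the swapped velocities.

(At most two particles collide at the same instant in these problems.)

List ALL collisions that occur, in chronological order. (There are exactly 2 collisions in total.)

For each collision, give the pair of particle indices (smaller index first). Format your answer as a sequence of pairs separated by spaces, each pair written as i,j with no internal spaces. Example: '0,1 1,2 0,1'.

Collision at t=6: particles 0 and 1 swap velocities; positions: p0=-7 p1=-7 p2=0; velocities now: v0=-3 v1=-2 v2=-3
Collision at t=13: particles 1 and 2 swap velocities; positions: p0=-28 p1=-21 p2=-21; velocities now: v0=-3 v1=-3 v2=-2

Answer: 0,1 1,2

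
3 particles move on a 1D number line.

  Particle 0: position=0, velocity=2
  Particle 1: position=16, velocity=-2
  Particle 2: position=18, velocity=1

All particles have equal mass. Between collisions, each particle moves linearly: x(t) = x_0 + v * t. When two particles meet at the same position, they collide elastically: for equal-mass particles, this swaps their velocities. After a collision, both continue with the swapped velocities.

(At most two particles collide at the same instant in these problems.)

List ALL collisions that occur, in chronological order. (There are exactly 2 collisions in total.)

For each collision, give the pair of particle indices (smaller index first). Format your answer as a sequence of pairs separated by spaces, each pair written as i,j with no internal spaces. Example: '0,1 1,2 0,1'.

Answer: 0,1 1,2

Derivation:
Collision at t=4: particles 0 and 1 swap velocities; positions: p0=8 p1=8 p2=22; velocities now: v0=-2 v1=2 v2=1
Collision at t=18: particles 1 and 2 swap velocities; positions: p0=-20 p1=36 p2=36; velocities now: v0=-2 v1=1 v2=2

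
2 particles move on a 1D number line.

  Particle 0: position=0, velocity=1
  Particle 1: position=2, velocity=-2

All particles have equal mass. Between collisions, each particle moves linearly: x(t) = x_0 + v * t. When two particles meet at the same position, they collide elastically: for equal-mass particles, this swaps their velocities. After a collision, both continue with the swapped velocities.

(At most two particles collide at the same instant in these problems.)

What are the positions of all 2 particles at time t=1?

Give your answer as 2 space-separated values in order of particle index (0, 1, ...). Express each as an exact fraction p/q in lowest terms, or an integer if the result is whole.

Answer: 0 1

Derivation:
Collision at t=2/3: particles 0 and 1 swap velocities; positions: p0=2/3 p1=2/3; velocities now: v0=-2 v1=1
Advance to t=1 (no further collisions before then); velocities: v0=-2 v1=1; positions = 0 1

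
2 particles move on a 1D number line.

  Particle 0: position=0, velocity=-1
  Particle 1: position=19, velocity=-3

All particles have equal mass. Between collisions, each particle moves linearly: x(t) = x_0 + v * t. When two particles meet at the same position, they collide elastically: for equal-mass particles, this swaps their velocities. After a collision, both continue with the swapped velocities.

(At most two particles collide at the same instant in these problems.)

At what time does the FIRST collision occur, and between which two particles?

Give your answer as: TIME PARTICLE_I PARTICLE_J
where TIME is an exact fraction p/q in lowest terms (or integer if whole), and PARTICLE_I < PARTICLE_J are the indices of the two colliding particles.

Answer: 19/2 0 1

Derivation:
Pair (0,1): pos 0,19 vel -1,-3 -> gap=19, closing at 2/unit, collide at t=19/2
Earliest collision: t=19/2 between 0 and 1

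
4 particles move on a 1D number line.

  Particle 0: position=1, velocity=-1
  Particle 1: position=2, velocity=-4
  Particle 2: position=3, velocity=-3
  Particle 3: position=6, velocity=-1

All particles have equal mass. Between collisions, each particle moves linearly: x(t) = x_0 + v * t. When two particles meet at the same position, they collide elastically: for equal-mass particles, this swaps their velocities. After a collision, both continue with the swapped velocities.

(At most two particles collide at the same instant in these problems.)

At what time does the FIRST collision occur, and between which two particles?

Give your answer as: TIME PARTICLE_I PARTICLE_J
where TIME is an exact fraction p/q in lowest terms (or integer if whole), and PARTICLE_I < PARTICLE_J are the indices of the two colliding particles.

Pair (0,1): pos 1,2 vel -1,-4 -> gap=1, closing at 3/unit, collide at t=1/3
Pair (1,2): pos 2,3 vel -4,-3 -> not approaching (rel speed -1 <= 0)
Pair (2,3): pos 3,6 vel -3,-1 -> not approaching (rel speed -2 <= 0)
Earliest collision: t=1/3 between 0 and 1

Answer: 1/3 0 1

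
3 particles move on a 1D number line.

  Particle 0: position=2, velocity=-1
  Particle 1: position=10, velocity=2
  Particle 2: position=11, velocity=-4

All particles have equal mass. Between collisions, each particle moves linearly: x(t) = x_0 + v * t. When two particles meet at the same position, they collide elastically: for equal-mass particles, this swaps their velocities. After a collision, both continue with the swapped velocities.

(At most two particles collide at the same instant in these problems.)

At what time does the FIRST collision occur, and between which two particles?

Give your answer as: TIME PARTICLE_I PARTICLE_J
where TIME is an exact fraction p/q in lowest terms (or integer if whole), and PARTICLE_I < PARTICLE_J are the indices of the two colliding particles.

Answer: 1/6 1 2

Derivation:
Pair (0,1): pos 2,10 vel -1,2 -> not approaching (rel speed -3 <= 0)
Pair (1,2): pos 10,11 vel 2,-4 -> gap=1, closing at 6/unit, collide at t=1/6
Earliest collision: t=1/6 between 1 and 2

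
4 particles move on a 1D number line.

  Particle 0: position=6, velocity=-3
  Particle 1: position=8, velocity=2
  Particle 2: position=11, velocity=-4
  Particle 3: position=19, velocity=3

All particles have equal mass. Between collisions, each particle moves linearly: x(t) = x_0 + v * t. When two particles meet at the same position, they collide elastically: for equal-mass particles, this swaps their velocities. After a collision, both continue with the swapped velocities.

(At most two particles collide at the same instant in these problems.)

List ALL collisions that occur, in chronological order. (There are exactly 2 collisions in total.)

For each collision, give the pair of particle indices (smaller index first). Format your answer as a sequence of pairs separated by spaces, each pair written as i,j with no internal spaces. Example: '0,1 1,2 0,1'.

Answer: 1,2 0,1

Derivation:
Collision at t=1/2: particles 1 and 2 swap velocities; positions: p0=9/2 p1=9 p2=9 p3=41/2; velocities now: v0=-3 v1=-4 v2=2 v3=3
Collision at t=5: particles 0 and 1 swap velocities; positions: p0=-9 p1=-9 p2=18 p3=34; velocities now: v0=-4 v1=-3 v2=2 v3=3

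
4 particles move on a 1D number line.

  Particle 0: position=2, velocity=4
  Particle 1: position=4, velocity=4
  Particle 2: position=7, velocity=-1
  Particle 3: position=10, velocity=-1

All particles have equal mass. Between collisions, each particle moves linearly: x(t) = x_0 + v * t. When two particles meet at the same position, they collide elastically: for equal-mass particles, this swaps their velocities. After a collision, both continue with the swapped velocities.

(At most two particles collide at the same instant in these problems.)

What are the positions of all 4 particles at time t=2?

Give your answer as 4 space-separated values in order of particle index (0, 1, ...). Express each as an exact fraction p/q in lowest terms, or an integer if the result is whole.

Answer: 5 8 10 12

Derivation:
Collision at t=3/5: particles 1 and 2 swap velocities; positions: p0=22/5 p1=32/5 p2=32/5 p3=47/5; velocities now: v0=4 v1=-1 v2=4 v3=-1
Collision at t=1: particles 0 and 1 swap velocities; positions: p0=6 p1=6 p2=8 p3=9; velocities now: v0=-1 v1=4 v2=4 v3=-1
Collision at t=6/5: particles 2 and 3 swap velocities; positions: p0=29/5 p1=34/5 p2=44/5 p3=44/5; velocities now: v0=-1 v1=4 v2=-1 v3=4
Collision at t=8/5: particles 1 and 2 swap velocities; positions: p0=27/5 p1=42/5 p2=42/5 p3=52/5; velocities now: v0=-1 v1=-1 v2=4 v3=4
Advance to t=2 (no further collisions before then); velocities: v0=-1 v1=-1 v2=4 v3=4; positions = 5 8 10 12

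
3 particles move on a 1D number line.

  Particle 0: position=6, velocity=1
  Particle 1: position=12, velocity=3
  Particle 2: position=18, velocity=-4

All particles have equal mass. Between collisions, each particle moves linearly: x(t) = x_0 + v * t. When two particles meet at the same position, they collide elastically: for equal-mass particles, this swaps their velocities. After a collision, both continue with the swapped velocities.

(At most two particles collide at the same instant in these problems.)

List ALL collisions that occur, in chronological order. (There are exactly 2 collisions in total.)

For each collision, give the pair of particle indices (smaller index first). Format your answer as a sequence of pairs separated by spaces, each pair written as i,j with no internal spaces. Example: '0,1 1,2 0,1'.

Collision at t=6/7: particles 1 and 2 swap velocities; positions: p0=48/7 p1=102/7 p2=102/7; velocities now: v0=1 v1=-4 v2=3
Collision at t=12/5: particles 0 and 1 swap velocities; positions: p0=42/5 p1=42/5 p2=96/5; velocities now: v0=-4 v1=1 v2=3

Answer: 1,2 0,1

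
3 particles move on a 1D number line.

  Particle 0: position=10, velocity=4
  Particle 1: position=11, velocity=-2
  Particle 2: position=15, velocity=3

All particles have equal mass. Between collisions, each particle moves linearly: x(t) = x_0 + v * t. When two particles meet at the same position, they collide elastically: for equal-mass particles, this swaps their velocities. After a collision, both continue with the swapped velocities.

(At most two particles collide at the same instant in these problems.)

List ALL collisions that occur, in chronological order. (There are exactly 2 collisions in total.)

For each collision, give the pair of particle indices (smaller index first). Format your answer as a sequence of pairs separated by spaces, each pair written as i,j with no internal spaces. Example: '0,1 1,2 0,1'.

Answer: 0,1 1,2

Derivation:
Collision at t=1/6: particles 0 and 1 swap velocities; positions: p0=32/3 p1=32/3 p2=31/2; velocities now: v0=-2 v1=4 v2=3
Collision at t=5: particles 1 and 2 swap velocities; positions: p0=1 p1=30 p2=30; velocities now: v0=-2 v1=3 v2=4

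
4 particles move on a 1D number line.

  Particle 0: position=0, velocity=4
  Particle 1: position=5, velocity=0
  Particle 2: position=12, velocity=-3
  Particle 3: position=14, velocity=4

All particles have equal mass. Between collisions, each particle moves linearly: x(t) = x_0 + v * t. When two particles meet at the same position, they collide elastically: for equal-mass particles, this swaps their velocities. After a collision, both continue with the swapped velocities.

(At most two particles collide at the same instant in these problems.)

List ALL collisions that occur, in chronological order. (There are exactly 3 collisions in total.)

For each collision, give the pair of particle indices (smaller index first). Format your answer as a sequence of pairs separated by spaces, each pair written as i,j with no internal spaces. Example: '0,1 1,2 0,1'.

Collision at t=5/4: particles 0 and 1 swap velocities; positions: p0=5 p1=5 p2=33/4 p3=19; velocities now: v0=0 v1=4 v2=-3 v3=4
Collision at t=12/7: particles 1 and 2 swap velocities; positions: p0=5 p1=48/7 p2=48/7 p3=146/7; velocities now: v0=0 v1=-3 v2=4 v3=4
Collision at t=7/3: particles 0 and 1 swap velocities; positions: p0=5 p1=5 p2=28/3 p3=70/3; velocities now: v0=-3 v1=0 v2=4 v3=4

Answer: 0,1 1,2 0,1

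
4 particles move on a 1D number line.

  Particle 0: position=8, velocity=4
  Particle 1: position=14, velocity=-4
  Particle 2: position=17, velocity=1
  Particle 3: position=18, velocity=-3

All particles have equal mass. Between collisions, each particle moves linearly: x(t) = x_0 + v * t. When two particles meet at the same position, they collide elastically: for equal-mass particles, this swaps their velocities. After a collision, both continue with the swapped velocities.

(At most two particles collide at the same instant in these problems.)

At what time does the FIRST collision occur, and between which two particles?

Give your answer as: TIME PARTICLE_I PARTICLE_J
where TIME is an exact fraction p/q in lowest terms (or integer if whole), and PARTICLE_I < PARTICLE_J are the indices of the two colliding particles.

Answer: 1/4 2 3

Derivation:
Pair (0,1): pos 8,14 vel 4,-4 -> gap=6, closing at 8/unit, collide at t=3/4
Pair (1,2): pos 14,17 vel -4,1 -> not approaching (rel speed -5 <= 0)
Pair (2,3): pos 17,18 vel 1,-3 -> gap=1, closing at 4/unit, collide at t=1/4
Earliest collision: t=1/4 between 2 and 3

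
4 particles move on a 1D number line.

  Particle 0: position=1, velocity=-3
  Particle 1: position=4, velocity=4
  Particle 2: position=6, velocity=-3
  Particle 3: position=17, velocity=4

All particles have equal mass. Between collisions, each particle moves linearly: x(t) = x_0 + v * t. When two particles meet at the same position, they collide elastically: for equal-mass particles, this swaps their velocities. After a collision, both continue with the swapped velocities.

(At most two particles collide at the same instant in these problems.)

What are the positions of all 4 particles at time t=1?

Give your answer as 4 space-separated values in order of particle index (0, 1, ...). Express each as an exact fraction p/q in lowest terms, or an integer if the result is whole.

Answer: -2 3 8 21

Derivation:
Collision at t=2/7: particles 1 and 2 swap velocities; positions: p0=1/7 p1=36/7 p2=36/7 p3=127/7; velocities now: v0=-3 v1=-3 v2=4 v3=4
Advance to t=1 (no further collisions before then); velocities: v0=-3 v1=-3 v2=4 v3=4; positions = -2 3 8 21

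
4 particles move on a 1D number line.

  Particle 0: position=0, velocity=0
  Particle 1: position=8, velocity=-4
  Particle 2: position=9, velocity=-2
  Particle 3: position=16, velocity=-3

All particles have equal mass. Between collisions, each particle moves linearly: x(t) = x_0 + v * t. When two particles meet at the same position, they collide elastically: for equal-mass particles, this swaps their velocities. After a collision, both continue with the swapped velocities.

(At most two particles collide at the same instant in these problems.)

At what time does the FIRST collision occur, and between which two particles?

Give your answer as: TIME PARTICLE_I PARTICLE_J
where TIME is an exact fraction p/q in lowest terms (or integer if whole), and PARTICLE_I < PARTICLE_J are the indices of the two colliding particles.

Answer: 2 0 1

Derivation:
Pair (0,1): pos 0,8 vel 0,-4 -> gap=8, closing at 4/unit, collide at t=2
Pair (1,2): pos 8,9 vel -4,-2 -> not approaching (rel speed -2 <= 0)
Pair (2,3): pos 9,16 vel -2,-3 -> gap=7, closing at 1/unit, collide at t=7
Earliest collision: t=2 between 0 and 1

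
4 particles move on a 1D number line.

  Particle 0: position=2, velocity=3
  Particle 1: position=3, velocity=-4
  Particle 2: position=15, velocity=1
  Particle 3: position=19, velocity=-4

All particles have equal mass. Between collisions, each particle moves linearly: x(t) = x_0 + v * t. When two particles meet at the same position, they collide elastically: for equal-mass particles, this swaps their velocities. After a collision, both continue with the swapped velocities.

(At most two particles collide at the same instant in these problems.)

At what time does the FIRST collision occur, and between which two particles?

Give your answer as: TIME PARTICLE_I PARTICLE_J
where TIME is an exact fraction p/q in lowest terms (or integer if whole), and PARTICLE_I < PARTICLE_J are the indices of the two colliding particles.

Pair (0,1): pos 2,3 vel 3,-4 -> gap=1, closing at 7/unit, collide at t=1/7
Pair (1,2): pos 3,15 vel -4,1 -> not approaching (rel speed -5 <= 0)
Pair (2,3): pos 15,19 vel 1,-4 -> gap=4, closing at 5/unit, collide at t=4/5
Earliest collision: t=1/7 between 0 and 1

Answer: 1/7 0 1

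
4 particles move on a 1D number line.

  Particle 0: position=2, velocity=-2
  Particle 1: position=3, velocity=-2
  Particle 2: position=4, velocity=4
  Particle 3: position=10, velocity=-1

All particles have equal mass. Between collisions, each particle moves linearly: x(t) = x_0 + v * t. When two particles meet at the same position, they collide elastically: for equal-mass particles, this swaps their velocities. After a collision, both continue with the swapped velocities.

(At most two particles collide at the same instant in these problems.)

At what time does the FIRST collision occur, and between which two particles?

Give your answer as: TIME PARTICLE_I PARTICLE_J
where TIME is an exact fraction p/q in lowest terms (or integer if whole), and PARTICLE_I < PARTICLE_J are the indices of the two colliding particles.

Answer: 6/5 2 3

Derivation:
Pair (0,1): pos 2,3 vel -2,-2 -> not approaching (rel speed 0 <= 0)
Pair (1,2): pos 3,4 vel -2,4 -> not approaching (rel speed -6 <= 0)
Pair (2,3): pos 4,10 vel 4,-1 -> gap=6, closing at 5/unit, collide at t=6/5
Earliest collision: t=6/5 between 2 and 3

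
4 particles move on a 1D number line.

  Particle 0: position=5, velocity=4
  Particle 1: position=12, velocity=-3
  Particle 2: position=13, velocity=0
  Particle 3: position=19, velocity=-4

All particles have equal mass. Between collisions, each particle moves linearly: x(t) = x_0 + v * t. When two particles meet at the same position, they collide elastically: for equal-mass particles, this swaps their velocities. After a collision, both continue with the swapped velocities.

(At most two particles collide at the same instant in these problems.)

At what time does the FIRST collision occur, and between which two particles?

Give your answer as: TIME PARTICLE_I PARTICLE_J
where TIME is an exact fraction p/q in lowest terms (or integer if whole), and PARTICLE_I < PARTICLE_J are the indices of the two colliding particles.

Pair (0,1): pos 5,12 vel 4,-3 -> gap=7, closing at 7/unit, collide at t=1
Pair (1,2): pos 12,13 vel -3,0 -> not approaching (rel speed -3 <= 0)
Pair (2,3): pos 13,19 vel 0,-4 -> gap=6, closing at 4/unit, collide at t=3/2
Earliest collision: t=1 between 0 and 1

Answer: 1 0 1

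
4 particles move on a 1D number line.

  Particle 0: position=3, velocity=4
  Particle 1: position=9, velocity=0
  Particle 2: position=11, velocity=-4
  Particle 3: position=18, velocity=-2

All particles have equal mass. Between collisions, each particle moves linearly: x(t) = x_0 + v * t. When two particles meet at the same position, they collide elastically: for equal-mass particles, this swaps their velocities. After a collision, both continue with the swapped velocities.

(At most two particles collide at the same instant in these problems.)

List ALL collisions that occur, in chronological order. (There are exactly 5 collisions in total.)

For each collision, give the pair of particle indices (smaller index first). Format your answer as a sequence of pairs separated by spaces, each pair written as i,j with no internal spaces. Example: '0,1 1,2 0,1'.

Collision at t=1/2: particles 1 and 2 swap velocities; positions: p0=5 p1=9 p2=9 p3=17; velocities now: v0=4 v1=-4 v2=0 v3=-2
Collision at t=1: particles 0 and 1 swap velocities; positions: p0=7 p1=7 p2=9 p3=16; velocities now: v0=-4 v1=4 v2=0 v3=-2
Collision at t=3/2: particles 1 and 2 swap velocities; positions: p0=5 p1=9 p2=9 p3=15; velocities now: v0=-4 v1=0 v2=4 v3=-2
Collision at t=5/2: particles 2 and 3 swap velocities; positions: p0=1 p1=9 p2=13 p3=13; velocities now: v0=-4 v1=0 v2=-2 v3=4
Collision at t=9/2: particles 1 and 2 swap velocities; positions: p0=-7 p1=9 p2=9 p3=21; velocities now: v0=-4 v1=-2 v2=0 v3=4

Answer: 1,2 0,1 1,2 2,3 1,2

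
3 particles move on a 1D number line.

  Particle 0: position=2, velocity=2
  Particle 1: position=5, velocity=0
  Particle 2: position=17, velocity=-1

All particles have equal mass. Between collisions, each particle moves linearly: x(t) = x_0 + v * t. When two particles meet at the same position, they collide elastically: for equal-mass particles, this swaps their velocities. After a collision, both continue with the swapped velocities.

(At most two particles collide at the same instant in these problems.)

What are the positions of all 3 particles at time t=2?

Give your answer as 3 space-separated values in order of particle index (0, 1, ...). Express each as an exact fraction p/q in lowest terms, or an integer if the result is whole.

Collision at t=3/2: particles 0 and 1 swap velocities; positions: p0=5 p1=5 p2=31/2; velocities now: v0=0 v1=2 v2=-1
Advance to t=2 (no further collisions before then); velocities: v0=0 v1=2 v2=-1; positions = 5 6 15

Answer: 5 6 15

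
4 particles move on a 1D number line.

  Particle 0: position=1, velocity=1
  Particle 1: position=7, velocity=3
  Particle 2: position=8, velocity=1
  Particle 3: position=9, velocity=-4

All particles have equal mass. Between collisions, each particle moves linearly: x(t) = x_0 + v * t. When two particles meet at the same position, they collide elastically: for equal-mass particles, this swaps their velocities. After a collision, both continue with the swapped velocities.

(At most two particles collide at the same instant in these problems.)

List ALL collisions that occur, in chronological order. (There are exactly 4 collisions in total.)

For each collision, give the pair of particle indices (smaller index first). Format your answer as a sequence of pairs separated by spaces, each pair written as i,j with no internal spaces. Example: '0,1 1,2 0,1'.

Collision at t=1/5: particles 2 and 3 swap velocities; positions: p0=6/5 p1=38/5 p2=41/5 p3=41/5; velocities now: v0=1 v1=3 v2=-4 v3=1
Collision at t=2/7: particles 1 and 2 swap velocities; positions: p0=9/7 p1=55/7 p2=55/7 p3=58/7; velocities now: v0=1 v1=-4 v2=3 v3=1
Collision at t=1/2: particles 2 and 3 swap velocities; positions: p0=3/2 p1=7 p2=17/2 p3=17/2; velocities now: v0=1 v1=-4 v2=1 v3=3
Collision at t=8/5: particles 0 and 1 swap velocities; positions: p0=13/5 p1=13/5 p2=48/5 p3=59/5; velocities now: v0=-4 v1=1 v2=1 v3=3

Answer: 2,3 1,2 2,3 0,1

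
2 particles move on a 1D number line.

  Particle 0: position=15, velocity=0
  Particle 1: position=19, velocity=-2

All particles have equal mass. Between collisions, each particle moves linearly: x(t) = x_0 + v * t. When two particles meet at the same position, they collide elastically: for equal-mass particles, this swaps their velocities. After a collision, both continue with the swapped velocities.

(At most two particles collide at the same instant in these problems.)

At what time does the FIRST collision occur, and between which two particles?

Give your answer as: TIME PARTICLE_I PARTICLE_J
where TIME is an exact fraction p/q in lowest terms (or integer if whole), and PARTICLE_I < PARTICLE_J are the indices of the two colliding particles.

Pair (0,1): pos 15,19 vel 0,-2 -> gap=4, closing at 2/unit, collide at t=2
Earliest collision: t=2 between 0 and 1

Answer: 2 0 1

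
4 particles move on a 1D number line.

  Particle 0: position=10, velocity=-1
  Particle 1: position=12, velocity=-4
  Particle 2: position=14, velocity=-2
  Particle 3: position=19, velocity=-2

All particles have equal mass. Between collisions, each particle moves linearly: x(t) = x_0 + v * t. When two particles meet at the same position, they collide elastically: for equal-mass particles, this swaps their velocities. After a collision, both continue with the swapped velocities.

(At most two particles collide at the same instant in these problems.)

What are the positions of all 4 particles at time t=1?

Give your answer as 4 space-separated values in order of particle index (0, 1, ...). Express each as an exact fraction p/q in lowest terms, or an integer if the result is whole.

Collision at t=2/3: particles 0 and 1 swap velocities; positions: p0=28/3 p1=28/3 p2=38/3 p3=53/3; velocities now: v0=-4 v1=-1 v2=-2 v3=-2
Advance to t=1 (no further collisions before then); velocities: v0=-4 v1=-1 v2=-2 v3=-2; positions = 8 9 12 17

Answer: 8 9 12 17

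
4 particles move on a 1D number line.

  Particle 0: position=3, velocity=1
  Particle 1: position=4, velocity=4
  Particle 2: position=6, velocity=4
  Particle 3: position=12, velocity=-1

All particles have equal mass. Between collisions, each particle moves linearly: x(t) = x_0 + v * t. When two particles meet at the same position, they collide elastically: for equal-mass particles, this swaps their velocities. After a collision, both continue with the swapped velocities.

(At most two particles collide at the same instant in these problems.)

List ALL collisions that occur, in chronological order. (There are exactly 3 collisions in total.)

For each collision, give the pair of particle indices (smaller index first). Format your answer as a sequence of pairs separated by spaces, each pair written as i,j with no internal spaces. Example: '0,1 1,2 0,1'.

Answer: 2,3 1,2 0,1

Derivation:
Collision at t=6/5: particles 2 and 3 swap velocities; positions: p0=21/5 p1=44/5 p2=54/5 p3=54/5; velocities now: v0=1 v1=4 v2=-1 v3=4
Collision at t=8/5: particles 1 and 2 swap velocities; positions: p0=23/5 p1=52/5 p2=52/5 p3=62/5; velocities now: v0=1 v1=-1 v2=4 v3=4
Collision at t=9/2: particles 0 and 1 swap velocities; positions: p0=15/2 p1=15/2 p2=22 p3=24; velocities now: v0=-1 v1=1 v2=4 v3=4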